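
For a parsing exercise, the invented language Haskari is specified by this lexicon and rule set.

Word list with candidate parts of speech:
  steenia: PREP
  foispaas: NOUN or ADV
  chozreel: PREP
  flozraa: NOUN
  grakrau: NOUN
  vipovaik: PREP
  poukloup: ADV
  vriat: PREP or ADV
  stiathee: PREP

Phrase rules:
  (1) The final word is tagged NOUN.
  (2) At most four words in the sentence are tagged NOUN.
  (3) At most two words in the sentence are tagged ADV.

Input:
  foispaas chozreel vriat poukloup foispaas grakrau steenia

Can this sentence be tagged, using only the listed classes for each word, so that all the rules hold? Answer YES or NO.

NO

Candidates per position — 1:foispaas {NOUN,ADV}; 2:chozreel {PREP}; 3:vriat {PREP,ADV}; 4:poukloup {ADV}; 5:foispaas {NOUN,ADV}; 6:grakrau {NOUN}; 7:steenia {PREP}.
Rule 1 cannot be satisfied by any choice of tags from the lexicon.
So there is no consistent tagging.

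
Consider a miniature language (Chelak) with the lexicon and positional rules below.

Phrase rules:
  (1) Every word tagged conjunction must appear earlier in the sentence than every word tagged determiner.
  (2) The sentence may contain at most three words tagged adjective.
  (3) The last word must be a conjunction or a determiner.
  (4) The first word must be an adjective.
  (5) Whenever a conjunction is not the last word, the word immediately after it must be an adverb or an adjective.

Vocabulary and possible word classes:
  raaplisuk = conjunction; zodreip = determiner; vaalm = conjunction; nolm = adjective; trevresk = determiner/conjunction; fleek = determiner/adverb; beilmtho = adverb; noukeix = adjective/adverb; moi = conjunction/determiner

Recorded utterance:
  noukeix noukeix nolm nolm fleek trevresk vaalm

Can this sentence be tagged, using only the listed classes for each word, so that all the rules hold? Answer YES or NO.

Candidates per position — 1:noukeix {adjective,adverb}; 2:noukeix {adjective,adverb}; 3:nolm {adjective}; 4:nolm {adjective}; 5:fleek {determiner,adverb}; 6:trevresk {determiner,conjunction}; 7:vaalm {conjunction}.
Every candidate sequence violates at least one rule; no consistent tagging exists.

NO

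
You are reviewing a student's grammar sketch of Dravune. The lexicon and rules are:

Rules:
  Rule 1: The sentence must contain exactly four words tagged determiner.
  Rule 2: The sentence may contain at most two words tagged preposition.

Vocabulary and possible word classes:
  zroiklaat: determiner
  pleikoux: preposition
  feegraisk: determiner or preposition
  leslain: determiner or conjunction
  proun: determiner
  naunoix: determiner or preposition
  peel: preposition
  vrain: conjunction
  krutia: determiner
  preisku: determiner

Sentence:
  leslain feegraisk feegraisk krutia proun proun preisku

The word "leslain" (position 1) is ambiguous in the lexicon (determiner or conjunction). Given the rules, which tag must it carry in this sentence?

Candidates per position — 1:leslain {determiner,conjunction}; 2:feegraisk {determiner,preposition}; 3:feegraisk {determiner,preposition}; 4:krutia {determiner}; 5:proun {determiner}; 6:proun {determiner}; 7:preisku {determiner}.
Position 1: determiner is ruled out by rule 1; that leaves conjunction.
Position 2: determiner is ruled out by rule 1; that leaves preposition.
Position 3: determiner is ruled out by rule 1; that leaves preposition.
That leaves exactly one tagging: conjunction preposition preposition determiner determiner determiner determiner.
Rule-by-rule: rule 1 holds; rule 2 holds.

conjunction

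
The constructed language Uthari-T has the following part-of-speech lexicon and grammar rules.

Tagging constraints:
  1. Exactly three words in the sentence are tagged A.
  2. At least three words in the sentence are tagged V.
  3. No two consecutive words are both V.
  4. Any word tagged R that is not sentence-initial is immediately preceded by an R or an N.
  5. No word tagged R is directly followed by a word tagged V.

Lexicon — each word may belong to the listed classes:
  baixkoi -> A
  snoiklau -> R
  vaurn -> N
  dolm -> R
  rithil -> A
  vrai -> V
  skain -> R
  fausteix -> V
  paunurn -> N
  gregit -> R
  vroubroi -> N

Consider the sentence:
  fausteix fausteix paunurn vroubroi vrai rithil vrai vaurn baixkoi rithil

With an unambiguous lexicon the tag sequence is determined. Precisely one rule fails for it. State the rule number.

Fixed tagging: V V N N V A V N A A.
Rule check: R1 ✓, R2 ✓, R3 ✗, R4 ✓, R5 ✓.
Only rule 3 fails.

3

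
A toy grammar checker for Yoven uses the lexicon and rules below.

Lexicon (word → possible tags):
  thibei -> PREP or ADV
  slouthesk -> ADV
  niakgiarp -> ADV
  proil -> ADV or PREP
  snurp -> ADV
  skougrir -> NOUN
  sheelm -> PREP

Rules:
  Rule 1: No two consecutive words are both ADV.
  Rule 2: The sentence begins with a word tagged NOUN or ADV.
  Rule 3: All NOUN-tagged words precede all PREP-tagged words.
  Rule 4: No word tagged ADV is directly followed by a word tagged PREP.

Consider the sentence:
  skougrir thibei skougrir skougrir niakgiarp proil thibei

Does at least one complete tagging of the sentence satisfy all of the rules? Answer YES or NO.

Candidates per position — 1:skougrir {NOUN}; 2:thibei {PREP,ADV}; 3:skougrir {NOUN}; 4:skougrir {NOUN}; 5:niakgiarp {ADV}; 6:proil {ADV,PREP}; 7:thibei {PREP,ADV}.
Every candidate sequence violates at least one rule; no consistent tagging exists.

NO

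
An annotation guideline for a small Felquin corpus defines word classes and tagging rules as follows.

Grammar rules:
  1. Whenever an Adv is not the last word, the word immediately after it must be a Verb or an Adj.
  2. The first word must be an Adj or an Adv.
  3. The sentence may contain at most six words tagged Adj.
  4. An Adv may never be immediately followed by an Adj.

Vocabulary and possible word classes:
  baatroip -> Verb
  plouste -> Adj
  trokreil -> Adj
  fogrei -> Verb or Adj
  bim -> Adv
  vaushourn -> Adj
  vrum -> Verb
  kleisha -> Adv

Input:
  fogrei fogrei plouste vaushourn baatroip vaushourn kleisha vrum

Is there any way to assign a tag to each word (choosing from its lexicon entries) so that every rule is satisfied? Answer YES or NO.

YES

Candidates per position — 1:fogrei {Verb,Adj}; 2:fogrei {Verb,Adj}; 3:plouste {Adj}; 4:vaushourn {Adj}; 5:baatroip {Verb}; 6:vaushourn {Adj}; 7:kleisha {Adv}; 8:vrum {Verb}.
One satisfying assignment: Adj Adj Adj Adj Verb Adj Adv Verb.
Check: rule 1 ok; rule 2 ok; rule 3 ok; rule 4 ok.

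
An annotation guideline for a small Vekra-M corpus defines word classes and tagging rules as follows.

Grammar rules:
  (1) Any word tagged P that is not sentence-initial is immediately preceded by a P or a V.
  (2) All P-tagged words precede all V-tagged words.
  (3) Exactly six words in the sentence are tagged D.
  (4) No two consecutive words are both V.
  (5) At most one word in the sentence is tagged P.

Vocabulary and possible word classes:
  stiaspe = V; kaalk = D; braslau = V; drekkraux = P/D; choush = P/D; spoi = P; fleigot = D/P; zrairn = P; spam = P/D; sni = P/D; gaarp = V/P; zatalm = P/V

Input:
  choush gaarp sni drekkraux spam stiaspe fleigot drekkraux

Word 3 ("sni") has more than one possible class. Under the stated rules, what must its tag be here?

Candidates per position — 1:choush {P,D}; 2:gaarp {V,P}; 3:sni {P,D}; 4:drekkraux {P,D}; 5:spam {P,D}; 6:stiaspe {V}; 7:fleigot {D,P}; 8:drekkraux {P,D}.
If word 1 were P, no tagging could satisfy rule 3; so word 1 is D.
If word 2 were P, no tagging could satisfy rule 1; so word 2 is V.
If word 3 were P, no tagging could satisfy rule 2; so word 3 is D.
If word 4 were P, no tagging could satisfy rule 1; so word 4 is D.
If word 5 were P, no tagging could satisfy rule 1; so word 5 is D.
If word 7 were P, no tagging could satisfy rule 2; so word 7 is D.
If word 8 were P, no tagging could satisfy rule 1; so word 8 is D.
That leaves exactly one tagging: D V D D D V D D.
Check: rule 1 ok; rule 2 ok; rule 3 ok; rule 4 ok; rule 5 ok.

D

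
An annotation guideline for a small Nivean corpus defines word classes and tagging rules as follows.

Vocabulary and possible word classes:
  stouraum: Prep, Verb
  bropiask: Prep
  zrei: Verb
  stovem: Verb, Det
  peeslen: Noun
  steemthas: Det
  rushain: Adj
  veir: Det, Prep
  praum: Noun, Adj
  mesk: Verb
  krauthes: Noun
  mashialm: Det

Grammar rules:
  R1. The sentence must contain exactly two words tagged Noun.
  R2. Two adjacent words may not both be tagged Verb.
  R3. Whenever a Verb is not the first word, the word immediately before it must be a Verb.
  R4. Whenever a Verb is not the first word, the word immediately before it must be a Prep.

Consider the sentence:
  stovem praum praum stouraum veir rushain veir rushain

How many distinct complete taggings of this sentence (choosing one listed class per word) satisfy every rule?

8

Candidates per position — 1:stovem {Verb,Det}; 2:praum {Noun,Adj}; 3:praum {Noun,Adj}; 4:stouraum {Prep,Verb}; 5:veir {Det,Prep}; 6:rushain {Adj}; 7:veir {Det,Prep}; 8:rushain {Adj}.
There are 64 candidate sequences in total.
Checking each against the rules leaves 8 sequences.
Count = 8.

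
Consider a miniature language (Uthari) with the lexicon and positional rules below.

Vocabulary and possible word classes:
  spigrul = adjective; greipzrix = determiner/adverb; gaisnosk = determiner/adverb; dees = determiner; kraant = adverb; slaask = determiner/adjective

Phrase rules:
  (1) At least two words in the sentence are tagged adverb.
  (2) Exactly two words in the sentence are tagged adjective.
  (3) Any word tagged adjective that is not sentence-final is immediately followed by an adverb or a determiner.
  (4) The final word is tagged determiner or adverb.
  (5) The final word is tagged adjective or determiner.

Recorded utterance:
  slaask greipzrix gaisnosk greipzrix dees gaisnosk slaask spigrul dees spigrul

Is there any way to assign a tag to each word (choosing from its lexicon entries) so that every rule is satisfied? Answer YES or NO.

NO

Candidates per position — 1:slaask {determiner,adjective}; 2:greipzrix {determiner,adverb}; 3:gaisnosk {determiner,adverb}; 4:greipzrix {determiner,adverb}; 5:dees {determiner}; 6:gaisnosk {determiner,adverb}; 7:slaask {determiner,adjective}; 8:spigrul {adjective}; 9:dees {determiner}; 10:spigrul {adjective}.
Rule 4 cannot be satisfied by any choice of tags from the lexicon.
So there is no consistent tagging.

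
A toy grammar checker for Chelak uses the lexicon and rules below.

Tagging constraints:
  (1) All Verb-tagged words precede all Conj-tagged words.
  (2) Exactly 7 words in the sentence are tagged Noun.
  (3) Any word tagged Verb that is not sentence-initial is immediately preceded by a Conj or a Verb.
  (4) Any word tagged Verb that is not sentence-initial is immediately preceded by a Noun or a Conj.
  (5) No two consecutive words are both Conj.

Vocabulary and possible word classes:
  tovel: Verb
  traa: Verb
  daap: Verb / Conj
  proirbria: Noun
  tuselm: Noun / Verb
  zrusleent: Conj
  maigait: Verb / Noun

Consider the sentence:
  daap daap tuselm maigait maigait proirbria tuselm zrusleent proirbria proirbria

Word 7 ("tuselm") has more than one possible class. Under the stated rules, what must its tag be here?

Candidates per position — 1:daap {Verb,Conj}; 2:daap {Verb,Conj}; 3:tuselm {Noun,Verb}; 4:maigait {Verb,Noun}; 5:maigait {Verb,Noun}; 6:proirbria {Noun}; 7:tuselm {Noun,Verb}; 8:zrusleent {Conj}; 9:proirbria {Noun}; 10:proirbria {Noun}.
Position 3: tagging it Verb would leave rule 2 unsatisfiable, so it must be Noun.
Position 4: tagging it Verb would leave rule 2 unsatisfiable, so it must be Noun.
Position 5: tagging it Verb would leave rule 2 unsatisfiable, so it must be Noun.
Position 7: tagging it Verb would leave rule 2 unsatisfiable, so it must be Noun.
The remaining ambiguous positions (1, 2) are resolved jointly — only one combination satisfies every rule.
That leaves exactly one tagging: Verb Conj Noun Noun Noun Noun Noun Conj Noun Noun.
Verifying each rule — rule 1 ✓; rule 2 ✓; rule 3 ✓; rule 4 ✓; rule 5 ✓.

Noun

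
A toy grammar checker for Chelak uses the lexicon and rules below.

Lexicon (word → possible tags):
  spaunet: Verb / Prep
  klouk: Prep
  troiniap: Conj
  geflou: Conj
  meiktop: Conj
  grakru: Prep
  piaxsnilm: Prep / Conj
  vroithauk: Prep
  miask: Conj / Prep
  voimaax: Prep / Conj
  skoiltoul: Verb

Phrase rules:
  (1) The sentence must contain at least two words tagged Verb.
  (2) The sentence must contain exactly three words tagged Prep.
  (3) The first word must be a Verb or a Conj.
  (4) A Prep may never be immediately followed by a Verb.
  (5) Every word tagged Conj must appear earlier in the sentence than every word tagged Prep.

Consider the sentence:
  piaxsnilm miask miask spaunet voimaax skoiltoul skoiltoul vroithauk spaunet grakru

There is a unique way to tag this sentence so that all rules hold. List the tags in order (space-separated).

Candidates per position — 1:piaxsnilm {Prep,Conj}; 2:miask {Conj,Prep}; 3:miask {Conj,Prep}; 4:spaunet {Verb,Prep}; 5:voimaax {Prep,Conj}; 6:skoiltoul {Verb}; 7:skoiltoul {Verb}; 8:vroithauk {Prep}; 9:spaunet {Verb,Prep}; 10:grakru {Prep}.
Word 1 cannot be Prep — rule 3 would then fail for every completion. It is Conj.
Word 5 cannot be Prep — rule 4 would then fail for every completion. It is Conj.
Word 9 cannot be Verb — rule 4 would then fail for every completion. It is Prep.
Word 2 cannot be Prep — rule 2 would then fail for every completion. It is Conj.
Word 3 cannot be Prep — rule 2 would then fail for every completion. It is Conj.
Word 4 cannot be Prep — rule 2 would then fail for every completion. It is Verb.
The only consistent sequence is: Conj Conj Conj Verb Conj Verb Verb Prep Prep Prep.
Verifying each rule — rule 1 satisfied; rule 2 satisfied; rule 3 satisfied; rule 4 satisfied; rule 5 satisfied.

Conj Conj Conj Verb Conj Verb Verb Prep Prep Prep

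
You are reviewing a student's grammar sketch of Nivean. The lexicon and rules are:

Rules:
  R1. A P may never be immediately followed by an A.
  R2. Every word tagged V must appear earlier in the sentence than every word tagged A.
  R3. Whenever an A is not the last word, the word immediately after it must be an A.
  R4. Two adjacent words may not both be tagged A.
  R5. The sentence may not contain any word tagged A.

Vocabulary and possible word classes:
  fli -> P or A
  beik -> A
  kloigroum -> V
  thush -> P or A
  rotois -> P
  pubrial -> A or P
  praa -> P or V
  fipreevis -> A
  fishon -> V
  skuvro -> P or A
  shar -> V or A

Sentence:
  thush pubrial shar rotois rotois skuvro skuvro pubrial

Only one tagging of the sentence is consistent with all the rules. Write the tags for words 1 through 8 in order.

P P V P P P P P

Candidates per position — 1:thush {P,A}; 2:pubrial {A,P}; 3:shar {V,A}; 4:rotois {P}; 5:rotois {P}; 6:skuvro {P,A}; 7:skuvro {P,A}; 8:pubrial {A,P}.
If word 1 were A, no tagging could satisfy rule 3; so word 1 is P.
If word 2 were A, no tagging could satisfy rule 1; so word 2 is P.
If word 3 were A, no tagging could satisfy rule 1; so word 3 is V.
If word 6 were A, no tagging could satisfy rule 1; so word 6 is P.
If word 7 were A, no tagging could satisfy rule 1; so word 7 is P.
If word 8 were A, no tagging could satisfy rule 1; so word 8 is P.
The only consistent sequence is: P P V P P P P P.
Check: rule 1 satisfied; rule 2 satisfied; rule 3 satisfied; rule 4 satisfied; rule 5 satisfied.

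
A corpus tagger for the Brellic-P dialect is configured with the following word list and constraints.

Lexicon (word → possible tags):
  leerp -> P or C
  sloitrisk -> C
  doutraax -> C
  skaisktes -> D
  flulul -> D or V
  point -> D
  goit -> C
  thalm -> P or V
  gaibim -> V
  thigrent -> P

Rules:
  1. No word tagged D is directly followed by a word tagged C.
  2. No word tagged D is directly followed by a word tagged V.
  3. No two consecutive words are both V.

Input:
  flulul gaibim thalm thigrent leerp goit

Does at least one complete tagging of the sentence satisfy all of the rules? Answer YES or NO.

Candidates per position — 1:flulul {D,V}; 2:gaibim {V}; 3:thalm {P,V}; 4:thigrent {P}; 5:leerp {P,C}; 6:goit {C}.
Every candidate sequence violates at least one rule; no consistent tagging exists.

NO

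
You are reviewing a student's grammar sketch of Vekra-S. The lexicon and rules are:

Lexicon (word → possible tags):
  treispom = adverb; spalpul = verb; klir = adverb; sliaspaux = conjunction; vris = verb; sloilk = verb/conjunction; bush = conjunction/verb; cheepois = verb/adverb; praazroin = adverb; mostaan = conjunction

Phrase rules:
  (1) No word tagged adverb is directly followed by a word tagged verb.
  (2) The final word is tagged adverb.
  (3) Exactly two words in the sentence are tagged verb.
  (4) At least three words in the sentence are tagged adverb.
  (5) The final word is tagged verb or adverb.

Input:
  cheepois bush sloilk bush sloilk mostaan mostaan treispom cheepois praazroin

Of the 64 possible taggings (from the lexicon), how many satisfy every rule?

Candidates per position — 1:cheepois {verb,adverb}; 2:bush {conjunction,verb}; 3:sloilk {verb,conjunction}; 4:bush {conjunction,verb}; 5:sloilk {verb,conjunction}; 6:mostaan {conjunction}; 7:mostaan {conjunction}; 8:treispom {adverb}; 9:cheepois {verb,adverb}; 10:praazroin {adverb}.
There are 64 candidate sequences in total.
Checking each against the rules leaves 7 sequences.
Count = 7.

7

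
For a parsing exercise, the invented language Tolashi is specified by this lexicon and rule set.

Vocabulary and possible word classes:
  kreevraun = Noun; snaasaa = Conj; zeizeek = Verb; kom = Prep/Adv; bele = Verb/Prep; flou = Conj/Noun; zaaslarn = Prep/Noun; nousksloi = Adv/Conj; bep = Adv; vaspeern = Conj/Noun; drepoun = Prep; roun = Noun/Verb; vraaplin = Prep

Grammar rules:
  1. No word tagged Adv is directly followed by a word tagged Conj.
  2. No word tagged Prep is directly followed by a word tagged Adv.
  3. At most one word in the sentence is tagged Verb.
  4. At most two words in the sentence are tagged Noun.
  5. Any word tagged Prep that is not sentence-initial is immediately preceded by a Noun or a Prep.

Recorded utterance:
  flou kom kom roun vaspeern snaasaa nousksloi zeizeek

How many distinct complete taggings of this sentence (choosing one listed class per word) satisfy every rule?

Candidates per position — 1:flou {Conj,Noun}; 2:kom {Prep,Adv}; 3:kom {Prep,Adv}; 4:roun {Noun,Verb}; 5:vaspeern {Conj,Noun}; 6:snaasaa {Conj}; 7:nousksloi {Adv,Conj}; 8:zeizeek {Verb}.
There are 64 candidate sequences in total.
Checking each against the rules leaves 8 sequences.
Count = 8.

8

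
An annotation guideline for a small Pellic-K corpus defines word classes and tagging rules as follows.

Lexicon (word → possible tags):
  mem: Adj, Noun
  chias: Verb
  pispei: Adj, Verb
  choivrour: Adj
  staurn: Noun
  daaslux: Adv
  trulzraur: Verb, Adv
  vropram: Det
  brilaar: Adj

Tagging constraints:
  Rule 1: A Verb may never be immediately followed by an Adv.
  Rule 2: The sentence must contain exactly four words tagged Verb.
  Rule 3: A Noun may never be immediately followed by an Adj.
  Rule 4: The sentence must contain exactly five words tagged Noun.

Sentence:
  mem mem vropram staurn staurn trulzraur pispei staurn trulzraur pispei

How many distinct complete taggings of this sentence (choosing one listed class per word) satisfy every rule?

1

Candidates per position — 1:mem {Adj,Noun}; 2:mem {Adj,Noun}; 3:vropram {Det}; 4:staurn {Noun}; 5:staurn {Noun}; 6:trulzraur {Verb,Adv}; 7:pispei {Adj,Verb}; 8:staurn {Noun}; 9:trulzraur {Verb,Adv}; 10:pispei {Adj,Verb}.
There are 64 candidate sequences in total.
The sequences that satisfy every rule: Noun Noun Det Noun Noun Verb Verb Noun Verb Verb.
Count = 1.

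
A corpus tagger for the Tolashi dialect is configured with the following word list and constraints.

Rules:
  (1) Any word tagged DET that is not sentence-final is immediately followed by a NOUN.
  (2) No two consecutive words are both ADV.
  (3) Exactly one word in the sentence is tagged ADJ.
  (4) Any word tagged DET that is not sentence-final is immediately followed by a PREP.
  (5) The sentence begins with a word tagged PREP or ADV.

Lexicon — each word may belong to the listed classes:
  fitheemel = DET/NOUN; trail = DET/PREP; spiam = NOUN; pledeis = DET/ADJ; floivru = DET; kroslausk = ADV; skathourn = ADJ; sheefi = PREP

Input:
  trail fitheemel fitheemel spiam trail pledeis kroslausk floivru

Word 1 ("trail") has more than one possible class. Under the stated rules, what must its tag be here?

PREP

Candidates per position — 1:trail {DET,PREP}; 2:fitheemel {DET,NOUN}; 3:fitheemel {DET,NOUN}; 4:spiam {NOUN}; 5:trail {DET,PREP}; 6:pledeis {DET,ADJ}; 7:kroslausk {ADV}; 8:floivru {DET}.
Position 1: DET is ruled out by rule 4; that leaves PREP.
Position 2: DET is ruled out by rule 4; that leaves NOUN.
Position 3: DET is ruled out by rule 4; that leaves NOUN.
Position 5: DET is ruled out by rule 1; that leaves PREP.
Position 6: DET is ruled out by rule 1; that leaves ADJ.
So the tagging must be: PREP NOUN NOUN NOUN PREP ADJ ADV DET.
Checking: rule 1 holds; rule 2 holds; rule 3 holds; rule 4 holds; rule 5 holds.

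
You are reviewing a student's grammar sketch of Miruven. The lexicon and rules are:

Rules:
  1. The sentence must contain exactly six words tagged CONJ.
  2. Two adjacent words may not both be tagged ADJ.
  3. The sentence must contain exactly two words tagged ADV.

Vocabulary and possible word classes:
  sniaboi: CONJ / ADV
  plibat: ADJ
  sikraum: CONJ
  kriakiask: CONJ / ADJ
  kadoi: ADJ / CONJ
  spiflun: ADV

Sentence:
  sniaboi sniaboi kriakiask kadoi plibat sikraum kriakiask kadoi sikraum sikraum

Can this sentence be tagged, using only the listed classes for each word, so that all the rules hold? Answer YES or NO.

YES

Candidates per position — 1:sniaboi {CONJ,ADV}; 2:sniaboi {CONJ,ADV}; 3:kriakiask {CONJ,ADJ}; 4:kadoi {ADJ,CONJ}; 5:plibat {ADJ}; 6:sikraum {CONJ}; 7:kriakiask {CONJ,ADJ}; 8:kadoi {ADJ,CONJ}; 9:sikraum {CONJ}; 10:sikraum {CONJ}.
One satisfying assignment: ADV ADV CONJ CONJ ADJ CONJ ADJ CONJ CONJ CONJ.
Verifying each rule — rule 1 ok; rule 2 ok; rule 3 ok.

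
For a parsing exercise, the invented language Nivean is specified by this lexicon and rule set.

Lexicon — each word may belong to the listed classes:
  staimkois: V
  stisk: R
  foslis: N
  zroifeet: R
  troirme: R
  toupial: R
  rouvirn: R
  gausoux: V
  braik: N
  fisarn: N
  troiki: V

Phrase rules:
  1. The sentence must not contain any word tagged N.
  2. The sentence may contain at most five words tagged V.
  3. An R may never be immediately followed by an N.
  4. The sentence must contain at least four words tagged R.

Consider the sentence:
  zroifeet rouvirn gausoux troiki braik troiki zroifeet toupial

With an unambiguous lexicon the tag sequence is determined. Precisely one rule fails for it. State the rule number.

Fixed tagging: R R V V N V R R.
Rule check: R1 violated, R2 holds, R3 holds, R4 holds.
Only rule 1 fails.

1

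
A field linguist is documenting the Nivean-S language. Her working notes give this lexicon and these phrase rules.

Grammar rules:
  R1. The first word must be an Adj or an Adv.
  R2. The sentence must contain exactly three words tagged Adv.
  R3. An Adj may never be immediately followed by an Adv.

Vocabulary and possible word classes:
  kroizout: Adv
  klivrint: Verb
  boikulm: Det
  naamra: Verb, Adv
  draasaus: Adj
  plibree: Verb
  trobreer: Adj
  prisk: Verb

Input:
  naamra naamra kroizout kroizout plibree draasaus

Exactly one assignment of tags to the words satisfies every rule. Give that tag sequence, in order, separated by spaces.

Candidates per position — 1:naamra {Verb,Adv}; 2:naamra {Verb,Adv}; 3:kroizout {Adv}; 4:kroizout {Adv}; 5:plibree {Verb}; 6:draasaus {Adj}.
Position 1: tagging it Verb would leave rule 1 unsatisfiable, so it must be Adv.
Position 2: tagging it Adv would leave rule 2 unsatisfiable, so it must be Verb.
That leaves exactly one tagging: Adv Verb Adv Adv Verb Adj.
Rule-by-rule: rule 1 ok; rule 2 ok; rule 3 ok.

Adv Verb Adv Adv Verb Adj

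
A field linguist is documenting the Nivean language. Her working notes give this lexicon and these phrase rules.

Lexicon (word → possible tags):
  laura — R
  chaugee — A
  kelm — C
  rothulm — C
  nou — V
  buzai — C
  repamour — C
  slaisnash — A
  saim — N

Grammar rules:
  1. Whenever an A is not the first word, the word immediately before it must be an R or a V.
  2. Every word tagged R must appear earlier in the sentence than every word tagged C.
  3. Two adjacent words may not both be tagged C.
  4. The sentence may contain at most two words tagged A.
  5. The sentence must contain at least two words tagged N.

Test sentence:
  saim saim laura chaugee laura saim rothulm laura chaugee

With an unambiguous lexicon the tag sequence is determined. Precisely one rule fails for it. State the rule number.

2

Fixed tagging: N N R A R N C R A.
Rule check: R1 ok, R2 fails, R3 ok, R4 ok, R5 ok.
Only rule 2 fails.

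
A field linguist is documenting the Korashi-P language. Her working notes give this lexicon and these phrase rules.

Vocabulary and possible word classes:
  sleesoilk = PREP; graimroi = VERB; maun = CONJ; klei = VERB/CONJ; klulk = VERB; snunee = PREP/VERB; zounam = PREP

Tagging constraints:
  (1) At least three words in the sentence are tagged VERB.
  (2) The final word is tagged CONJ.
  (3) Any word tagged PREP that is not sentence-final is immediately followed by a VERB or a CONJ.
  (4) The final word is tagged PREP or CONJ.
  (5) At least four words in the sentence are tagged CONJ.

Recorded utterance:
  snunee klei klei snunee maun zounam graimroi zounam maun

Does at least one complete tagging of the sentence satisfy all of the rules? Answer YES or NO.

YES

Candidates per position — 1:snunee {PREP,VERB}; 2:klei {VERB,CONJ}; 3:klei {VERB,CONJ}; 4:snunee {PREP,VERB}; 5:maun {CONJ}; 6:zounam {PREP}; 7:graimroi {VERB}; 8:zounam {PREP}; 9:maun {CONJ}.
One satisfying assignment: VERB CONJ CONJ VERB CONJ PREP VERB PREP CONJ.
Rule-by-rule: rule 1 satisfied; rule 2 satisfied; rule 3 satisfied; rule 4 satisfied; rule 5 satisfied.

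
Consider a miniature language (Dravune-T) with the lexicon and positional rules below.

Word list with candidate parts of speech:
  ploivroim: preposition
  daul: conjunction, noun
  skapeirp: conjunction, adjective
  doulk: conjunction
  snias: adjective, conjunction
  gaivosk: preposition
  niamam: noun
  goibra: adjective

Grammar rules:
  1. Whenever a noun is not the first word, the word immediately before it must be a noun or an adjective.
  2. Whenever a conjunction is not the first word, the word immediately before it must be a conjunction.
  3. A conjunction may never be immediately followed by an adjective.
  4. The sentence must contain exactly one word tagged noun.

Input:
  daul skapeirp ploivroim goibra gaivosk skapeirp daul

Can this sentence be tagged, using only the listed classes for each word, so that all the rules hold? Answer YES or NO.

YES

Candidates per position — 1:daul {conjunction,noun}; 2:skapeirp {conjunction,adjective}; 3:ploivroim {preposition}; 4:goibra {adjective}; 5:gaivosk {preposition}; 6:skapeirp {conjunction,adjective}; 7:daul {conjunction,noun}.
One satisfying assignment: conjunction conjunction preposition adjective preposition adjective noun.
Rule-by-rule: rule 1 ✓; rule 2 ✓; rule 3 ✓; rule 4 ✓.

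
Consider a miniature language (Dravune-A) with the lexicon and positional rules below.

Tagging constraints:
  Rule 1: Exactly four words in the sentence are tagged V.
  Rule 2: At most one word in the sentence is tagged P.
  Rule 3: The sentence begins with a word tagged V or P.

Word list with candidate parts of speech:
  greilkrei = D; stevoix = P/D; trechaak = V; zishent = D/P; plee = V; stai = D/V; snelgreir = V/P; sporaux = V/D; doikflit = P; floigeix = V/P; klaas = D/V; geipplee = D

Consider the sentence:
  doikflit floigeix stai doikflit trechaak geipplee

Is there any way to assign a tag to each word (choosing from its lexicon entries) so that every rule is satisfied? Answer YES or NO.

Candidates per position — 1:doikflit {P}; 2:floigeix {V,P}; 3:stai {D,V}; 4:doikflit {P}; 5:trechaak {V}; 6:geipplee {D}.
Rule 1 cannot be satisfied by any choice of tags from the lexicon.
So there is no consistent tagging.

NO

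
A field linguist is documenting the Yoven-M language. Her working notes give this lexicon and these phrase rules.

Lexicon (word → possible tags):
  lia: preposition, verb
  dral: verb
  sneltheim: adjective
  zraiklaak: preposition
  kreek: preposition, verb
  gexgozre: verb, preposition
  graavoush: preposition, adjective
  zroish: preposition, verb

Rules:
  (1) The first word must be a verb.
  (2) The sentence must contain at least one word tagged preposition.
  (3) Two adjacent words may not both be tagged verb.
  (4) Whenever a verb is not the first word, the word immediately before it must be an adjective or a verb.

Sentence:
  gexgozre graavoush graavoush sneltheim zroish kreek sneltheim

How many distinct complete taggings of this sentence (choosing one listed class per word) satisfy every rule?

8

Candidates per position — 1:gexgozre {verb,preposition}; 2:graavoush {preposition,adjective}; 3:graavoush {preposition,adjective}; 4:sneltheim {adjective}; 5:zroish {preposition,verb}; 6:kreek {preposition,verb}; 7:sneltheim {adjective}.
There are 32 candidate sequences in total.
Checking each against the rules leaves 8 sequences.
Count = 8.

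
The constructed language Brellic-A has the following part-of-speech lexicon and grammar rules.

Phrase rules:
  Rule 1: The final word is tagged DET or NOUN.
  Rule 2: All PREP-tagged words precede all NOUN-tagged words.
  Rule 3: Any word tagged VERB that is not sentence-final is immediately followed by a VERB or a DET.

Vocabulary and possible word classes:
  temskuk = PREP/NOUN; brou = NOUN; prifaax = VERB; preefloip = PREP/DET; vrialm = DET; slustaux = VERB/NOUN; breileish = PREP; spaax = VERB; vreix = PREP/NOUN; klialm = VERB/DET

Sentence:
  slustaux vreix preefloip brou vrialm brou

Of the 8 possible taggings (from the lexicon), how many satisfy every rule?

Candidates per position — 1:slustaux {VERB,NOUN}; 2:vreix {PREP,NOUN}; 3:preefloip {PREP,DET}; 4:brou {NOUN}; 5:vrialm {DET}; 6:brou {NOUN}.
There are 8 candidate sequences in total.
The sequences that satisfy every rule: NOUN NOUN DET NOUN DET NOUN.
Count = 1.

1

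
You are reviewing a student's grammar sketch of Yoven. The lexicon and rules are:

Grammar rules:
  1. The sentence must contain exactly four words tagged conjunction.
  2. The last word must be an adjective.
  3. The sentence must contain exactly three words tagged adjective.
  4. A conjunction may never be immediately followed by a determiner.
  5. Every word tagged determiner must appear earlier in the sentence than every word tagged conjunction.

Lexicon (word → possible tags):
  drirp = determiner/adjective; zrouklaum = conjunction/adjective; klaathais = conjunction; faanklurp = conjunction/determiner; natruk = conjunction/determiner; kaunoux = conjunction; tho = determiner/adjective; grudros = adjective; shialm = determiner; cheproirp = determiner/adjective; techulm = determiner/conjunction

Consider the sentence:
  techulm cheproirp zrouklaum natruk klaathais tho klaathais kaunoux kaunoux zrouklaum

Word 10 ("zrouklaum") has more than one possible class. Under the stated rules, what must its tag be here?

Candidates per position — 1:techulm {determiner,conjunction}; 2:cheproirp {determiner,adjective}; 3:zrouklaum {conjunction,adjective}; 4:natruk {conjunction,determiner}; 5:klaathais {conjunction}; 6:tho {determiner,adjective}; 7:klaathais {conjunction}; 8:kaunoux {conjunction}; 9:kaunoux {conjunction}; 10:zrouklaum {conjunction,adjective}.
Position 1: conjunction is ruled out by rule 1; that leaves determiner.
Position 3: conjunction is ruled out by rule 1; that leaves adjective.
Position 4: conjunction is ruled out by rule 1; that leaves determiner.
Position 6: determiner is ruled out by rule 4; that leaves adjective.
Position 10: conjunction is ruled out by rule 1; that leaves adjective.
Position 2: adjective is ruled out by rule 3; that leaves determiner.
So the tagging must be: determiner determiner adjective determiner conjunction adjective conjunction conjunction conjunction adjective.
Checking: rule 1 holds; rule 2 holds; rule 3 holds; rule 4 holds; rule 5 holds.

adjective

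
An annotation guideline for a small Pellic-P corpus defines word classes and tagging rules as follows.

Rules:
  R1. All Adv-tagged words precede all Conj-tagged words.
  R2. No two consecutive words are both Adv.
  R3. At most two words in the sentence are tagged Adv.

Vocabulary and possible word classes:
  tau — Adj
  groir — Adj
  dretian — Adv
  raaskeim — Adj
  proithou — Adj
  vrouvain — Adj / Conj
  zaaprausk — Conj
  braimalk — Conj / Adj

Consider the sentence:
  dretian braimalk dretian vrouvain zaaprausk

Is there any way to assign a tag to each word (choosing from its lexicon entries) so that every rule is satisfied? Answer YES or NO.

Candidates per position — 1:dretian {Adv}; 2:braimalk {Conj,Adj}; 3:dretian {Adv}; 4:vrouvain {Adj,Conj}; 5:zaaprausk {Conj}.
One satisfying assignment: Adv Adj Adv Conj Conj.
Checking: rule 1 ✓; rule 2 ✓; rule 3 ✓.

YES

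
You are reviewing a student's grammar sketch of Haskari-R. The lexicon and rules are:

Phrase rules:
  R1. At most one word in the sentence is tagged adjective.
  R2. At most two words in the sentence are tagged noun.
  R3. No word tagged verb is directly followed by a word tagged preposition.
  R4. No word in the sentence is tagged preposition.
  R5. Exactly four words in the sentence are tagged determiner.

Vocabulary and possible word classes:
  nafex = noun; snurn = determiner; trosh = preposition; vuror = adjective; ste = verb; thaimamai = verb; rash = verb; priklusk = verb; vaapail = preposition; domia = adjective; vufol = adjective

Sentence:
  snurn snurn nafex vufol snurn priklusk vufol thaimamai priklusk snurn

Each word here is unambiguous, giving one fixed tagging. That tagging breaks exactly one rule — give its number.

Fixed tagging: determiner determiner noun adjective determiner verb adjective verb verb determiner.
Checking each rule: R1 violated, R2 holds, R3 holds, R4 holds, R5 holds.
Only rule 1 fails.

1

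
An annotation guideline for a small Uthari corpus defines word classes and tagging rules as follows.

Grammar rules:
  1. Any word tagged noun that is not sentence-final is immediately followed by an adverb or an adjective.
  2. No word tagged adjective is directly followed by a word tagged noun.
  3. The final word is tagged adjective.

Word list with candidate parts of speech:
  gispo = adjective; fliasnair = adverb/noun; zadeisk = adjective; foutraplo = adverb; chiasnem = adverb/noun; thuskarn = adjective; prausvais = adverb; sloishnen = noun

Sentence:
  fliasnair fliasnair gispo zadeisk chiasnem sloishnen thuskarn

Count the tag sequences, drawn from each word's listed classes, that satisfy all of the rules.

3

Candidates per position — 1:fliasnair {adverb,noun}; 2:fliasnair {adverb,noun}; 3:gispo {adjective}; 4:zadeisk {adjective}; 5:chiasnem {adverb,noun}; 6:sloishnen {noun}; 7:thuskarn {adjective}.
There are 8 candidate sequences in total.
The sequences that satisfy every rule: adverb adverb adjective adjective adverb noun adjective; adverb noun adjective adjective adverb noun adjective; noun adverb adjective adjective adverb noun adjective.
Count = 3.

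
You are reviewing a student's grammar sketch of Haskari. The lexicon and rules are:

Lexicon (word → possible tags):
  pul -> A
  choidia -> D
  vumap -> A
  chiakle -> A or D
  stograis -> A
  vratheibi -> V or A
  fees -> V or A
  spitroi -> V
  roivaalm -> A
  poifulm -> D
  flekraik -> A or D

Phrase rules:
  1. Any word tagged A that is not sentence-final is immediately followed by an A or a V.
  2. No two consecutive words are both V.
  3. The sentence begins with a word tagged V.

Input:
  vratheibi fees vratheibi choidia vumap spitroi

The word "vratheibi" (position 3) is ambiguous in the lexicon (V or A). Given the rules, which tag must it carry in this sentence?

Candidates per position — 1:vratheibi {V,A}; 2:fees {V,A}; 3:vratheibi {V,A}; 4:choidia {D}; 5:vumap {A}; 6:spitroi {V}.
Position 1: A is ruled out by rule 3; that leaves V.
Position 2: V is ruled out by rule 2; that leaves A.
Position 3: A is ruled out by rule 1; that leaves V.
That leaves exactly one tagging: V A V D A V.
Verifying each rule — rule 1 satisfied; rule 2 satisfied; rule 3 satisfied.

V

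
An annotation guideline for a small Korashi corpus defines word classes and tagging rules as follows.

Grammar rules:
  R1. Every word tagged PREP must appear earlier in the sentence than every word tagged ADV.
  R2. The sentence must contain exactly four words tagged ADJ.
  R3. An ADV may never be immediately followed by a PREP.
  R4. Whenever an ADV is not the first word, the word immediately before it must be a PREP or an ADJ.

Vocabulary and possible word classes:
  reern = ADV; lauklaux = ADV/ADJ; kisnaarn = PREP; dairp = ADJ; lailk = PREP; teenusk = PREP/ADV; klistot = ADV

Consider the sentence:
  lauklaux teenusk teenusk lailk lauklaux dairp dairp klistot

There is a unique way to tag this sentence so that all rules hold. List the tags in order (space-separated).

ADJ PREP PREP PREP ADJ ADJ ADJ ADV

Candidates per position — 1:lauklaux {ADV,ADJ}; 2:teenusk {PREP,ADV}; 3:teenusk {PREP,ADV}; 4:lailk {PREP}; 5:lauklaux {ADV,ADJ}; 6:dairp {ADJ}; 7:dairp {ADJ}; 8:klistot {ADV}.
Position 1: ADV is ruled out by rule 1; that leaves ADJ.
Position 2: ADV is ruled out by rule 1; that leaves PREP.
Position 3: ADV is ruled out by rule 1; that leaves PREP.
Position 5: ADV is ruled out by rule 2; that leaves ADJ.
The unique satisfying tagging is: ADJ PREP PREP PREP ADJ ADJ ADJ ADV.
Rule-by-rule: rule 1 satisfied; rule 2 satisfied; rule 3 satisfied; rule 4 satisfied.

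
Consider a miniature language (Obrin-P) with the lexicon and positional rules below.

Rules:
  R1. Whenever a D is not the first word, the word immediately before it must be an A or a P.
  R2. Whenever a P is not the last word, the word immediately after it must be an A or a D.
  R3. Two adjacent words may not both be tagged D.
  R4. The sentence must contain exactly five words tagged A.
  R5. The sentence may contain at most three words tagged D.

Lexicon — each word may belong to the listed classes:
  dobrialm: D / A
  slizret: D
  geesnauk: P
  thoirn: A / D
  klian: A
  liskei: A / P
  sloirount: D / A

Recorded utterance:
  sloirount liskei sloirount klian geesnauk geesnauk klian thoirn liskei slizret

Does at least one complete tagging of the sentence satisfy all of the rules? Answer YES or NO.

Candidates per position — 1:sloirount {D,A}; 2:liskei {A,P}; 3:sloirount {D,A}; 4:klian {A}; 5:geesnauk {P}; 6:geesnauk {P}; 7:klian {A}; 8:thoirn {A,D}; 9:liskei {A,P}; 10:slizret {D}.
Rule 2 cannot be satisfied by any choice of tags from the lexicon.
So there is no consistent tagging.

NO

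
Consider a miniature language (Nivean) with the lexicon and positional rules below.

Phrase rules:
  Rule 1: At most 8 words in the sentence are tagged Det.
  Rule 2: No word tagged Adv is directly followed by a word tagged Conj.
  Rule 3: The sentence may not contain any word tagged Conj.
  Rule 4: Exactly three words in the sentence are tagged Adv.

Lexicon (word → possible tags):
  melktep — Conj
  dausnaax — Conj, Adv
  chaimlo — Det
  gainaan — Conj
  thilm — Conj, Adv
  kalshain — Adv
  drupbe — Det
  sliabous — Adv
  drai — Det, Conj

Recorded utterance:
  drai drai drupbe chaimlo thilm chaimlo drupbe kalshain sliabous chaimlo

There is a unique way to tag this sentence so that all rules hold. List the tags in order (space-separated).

Candidates per position — 1:drai {Det,Conj}; 2:drai {Det,Conj}; 3:drupbe {Det}; 4:chaimlo {Det}; 5:thilm {Conj,Adv}; 6:chaimlo {Det}; 7:drupbe {Det}; 8:kalshain {Adv}; 9:sliabous {Adv}; 10:chaimlo {Det}.
Position 1: Conj is ruled out by rule 3; that leaves Det.
Position 2: Conj is ruled out by rule 3; that leaves Det.
Position 5: Conj is ruled out by rule 3; that leaves Adv.
The unique satisfying tagging is: Det Det Det Det Adv Det Det Adv Adv Det.
Rule-by-rule: rule 1 holds; rule 2 holds; rule 3 holds; rule 4 holds.

Det Det Det Det Adv Det Det Adv Adv Det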